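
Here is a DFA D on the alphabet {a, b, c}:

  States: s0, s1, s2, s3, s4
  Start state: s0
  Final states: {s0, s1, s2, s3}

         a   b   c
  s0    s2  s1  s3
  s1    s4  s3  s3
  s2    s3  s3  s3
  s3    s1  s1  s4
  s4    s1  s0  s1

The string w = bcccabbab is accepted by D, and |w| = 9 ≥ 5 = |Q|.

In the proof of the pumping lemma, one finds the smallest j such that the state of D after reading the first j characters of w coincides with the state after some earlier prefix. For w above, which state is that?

s1

Run of D on w = b c c c a b b a b:
  step 0: s0  (start)
  step 1: s1  (read b: s0→s1)
  step 2: s3  (read c: s1→s3)
  step 3: s4  (read c: s3→s4)
  step 4: s1  (read c: s4→s1)   ← first repeat (s1 seen earlier)
  step 5: s4  (read a: s1→s4)
  step 6: s0  (read b: s4→s0)
  step 7: s1  (read b: s0→s1)
  step 8: s4  (read a: s1→s4)
  step 9: s0  (read b: s4→s0)

The earliest repeat is at step j = 4: D is in s1, which it already visited at step i = 1.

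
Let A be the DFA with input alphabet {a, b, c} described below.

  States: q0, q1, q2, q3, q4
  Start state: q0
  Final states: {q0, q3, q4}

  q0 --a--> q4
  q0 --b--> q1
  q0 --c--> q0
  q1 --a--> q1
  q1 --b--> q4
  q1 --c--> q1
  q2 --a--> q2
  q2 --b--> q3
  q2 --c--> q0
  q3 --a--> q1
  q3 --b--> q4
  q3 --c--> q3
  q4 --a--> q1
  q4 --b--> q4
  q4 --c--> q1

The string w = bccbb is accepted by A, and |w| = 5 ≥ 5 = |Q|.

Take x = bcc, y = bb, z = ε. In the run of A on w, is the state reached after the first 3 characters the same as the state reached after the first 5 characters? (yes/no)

State sequence: q0 -b-> q1 -c-> q1 -c-> q1 -b-> q4 -b-> q4

After x (step 3): q1. After xy (step 5): q4.
They differ (q1 ≠ q4), so y is not a cycle from the state after x; this split is not the one the pumping-lemma construction produces, and pumping y need not keep the string in L(A).

no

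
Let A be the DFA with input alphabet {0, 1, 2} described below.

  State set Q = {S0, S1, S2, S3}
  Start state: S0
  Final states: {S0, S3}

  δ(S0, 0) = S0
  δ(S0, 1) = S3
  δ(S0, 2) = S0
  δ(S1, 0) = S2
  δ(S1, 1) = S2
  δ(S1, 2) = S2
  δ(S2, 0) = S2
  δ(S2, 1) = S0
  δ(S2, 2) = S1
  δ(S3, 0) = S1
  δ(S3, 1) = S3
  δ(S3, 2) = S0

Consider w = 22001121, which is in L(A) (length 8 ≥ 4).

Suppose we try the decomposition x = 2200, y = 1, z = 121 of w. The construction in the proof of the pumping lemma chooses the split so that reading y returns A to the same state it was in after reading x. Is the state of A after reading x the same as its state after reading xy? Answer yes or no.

Run of A on the first 5 characters of w = 2 2 0 0 1:
  step 0: S0  (start)
  step 1: S0  (read 2: S0→S0)
  step 2: S0  (read 2: S0→S0)
  step 3: S0  (read 0: S0→S0)
  step 4: S0  (read 0: S0→S0)
  step 5: S3  (read 1: S0→S3)

After x (step 4): S0. After xy (step 5): S3.
They differ (S0 ≠ S3), so y is not a cycle from the state after x; this split is not the one the pumping-lemma construction produces, and pumping y need not keep the string in L(A).

no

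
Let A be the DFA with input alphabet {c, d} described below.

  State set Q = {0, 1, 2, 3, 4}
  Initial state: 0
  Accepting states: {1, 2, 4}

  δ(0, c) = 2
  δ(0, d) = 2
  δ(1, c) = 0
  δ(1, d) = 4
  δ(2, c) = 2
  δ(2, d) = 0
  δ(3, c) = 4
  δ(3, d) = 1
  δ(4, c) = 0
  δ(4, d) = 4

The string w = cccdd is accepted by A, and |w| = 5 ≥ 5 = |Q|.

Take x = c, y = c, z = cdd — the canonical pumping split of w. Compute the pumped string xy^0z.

ccdd

xy⁰z = xz = c·cdd = ccdd.
Reading y = c takes A from 2 back to 2, so after x the machine is still in 2, and z then leads to the accepting state 2. Hence ccdd ∈ L(A).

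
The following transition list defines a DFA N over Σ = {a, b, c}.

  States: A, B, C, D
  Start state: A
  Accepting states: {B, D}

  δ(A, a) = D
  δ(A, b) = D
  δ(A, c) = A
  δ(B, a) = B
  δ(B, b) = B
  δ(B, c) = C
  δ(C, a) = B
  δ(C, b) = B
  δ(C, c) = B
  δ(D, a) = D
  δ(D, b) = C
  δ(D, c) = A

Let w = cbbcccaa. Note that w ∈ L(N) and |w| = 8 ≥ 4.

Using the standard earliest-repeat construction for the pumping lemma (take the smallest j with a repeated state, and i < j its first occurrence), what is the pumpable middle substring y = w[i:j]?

c

Run of N on w = c b b c c c a a:
  step 0: A  (start)
  step 1: A  (read c: A→A)   ← first repeat (A seen earlier)
  step 2: D  (read b: A→D)
  step 3: C  (read b: D→C)
  step 4: B  (read c: C→B)
  step 5: C  (read c: B→C)
  step 6: B  (read c: C→B)
  step 7: B  (read a: B→B)
  step 8: B  (read a: B→B)

So i = 0, j = 1, giving x = w[0:0] = ε, y = w[0:1] = c, z = w[1:8] = bbcccaa.
Check: |xy| = 1 ≤ 4 and |y| = 1 ≥ 1. Reading y takes N from A back to A, so every xyⁱz is accepted.
The DFA has 4 states, so the proof of the pumping lemma guarantees a repeated state among the first 4+1 visited; the segment between the two visits is the pumpable y.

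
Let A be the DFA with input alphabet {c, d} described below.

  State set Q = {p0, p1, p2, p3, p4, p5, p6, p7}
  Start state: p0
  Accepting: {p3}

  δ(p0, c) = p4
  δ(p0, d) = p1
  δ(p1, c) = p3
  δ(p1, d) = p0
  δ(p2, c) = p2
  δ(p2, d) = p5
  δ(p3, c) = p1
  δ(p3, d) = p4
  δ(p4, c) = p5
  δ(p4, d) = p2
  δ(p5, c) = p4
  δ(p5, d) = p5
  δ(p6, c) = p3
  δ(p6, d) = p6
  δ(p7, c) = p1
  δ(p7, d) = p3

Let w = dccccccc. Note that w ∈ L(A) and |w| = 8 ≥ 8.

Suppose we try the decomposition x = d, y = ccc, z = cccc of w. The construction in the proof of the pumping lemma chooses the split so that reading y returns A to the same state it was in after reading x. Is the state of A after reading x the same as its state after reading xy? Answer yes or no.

no

Run of A on the first 4 characters of w = d c c c:
  step 0: p0  (start)
  step 1: p1  (read d: p0→p1)
  step 2: p3  (read c: p1→p3)
  step 3: p1  (read c: p3→p1)
  step 4: p3  (read c: p1→p3)

After x (step 1): p1. After xy (step 4): p3.
They differ (p1 ≠ p3), so y is not a cycle from the state after x; this split is not the one the pumping-lemma construction produces, and pumping y need not keep the string in L(A).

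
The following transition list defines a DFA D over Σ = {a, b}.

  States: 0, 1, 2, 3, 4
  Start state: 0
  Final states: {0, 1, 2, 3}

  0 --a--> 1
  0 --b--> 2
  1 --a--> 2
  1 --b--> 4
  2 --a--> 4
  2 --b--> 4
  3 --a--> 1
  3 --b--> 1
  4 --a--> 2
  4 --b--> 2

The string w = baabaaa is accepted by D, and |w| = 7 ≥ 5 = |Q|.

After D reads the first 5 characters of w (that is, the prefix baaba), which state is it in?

2

State sequence: 0 -b-> 2 -a-> 4 -a-> 2 -b-> 4 -a-> 2

After reading 5 characters, D is in state 2.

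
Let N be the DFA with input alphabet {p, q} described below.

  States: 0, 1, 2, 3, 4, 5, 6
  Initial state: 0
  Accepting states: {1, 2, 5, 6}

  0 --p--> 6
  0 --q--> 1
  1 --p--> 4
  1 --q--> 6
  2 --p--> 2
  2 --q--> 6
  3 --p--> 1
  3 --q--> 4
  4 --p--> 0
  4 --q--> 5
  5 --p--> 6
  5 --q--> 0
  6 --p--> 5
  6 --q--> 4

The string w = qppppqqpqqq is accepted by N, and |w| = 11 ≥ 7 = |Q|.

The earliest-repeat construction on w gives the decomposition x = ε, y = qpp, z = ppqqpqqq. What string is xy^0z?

xy⁰z = xz = ε·ppqqpqqq = ppqqpqqq.
Reading y = qpp takes N from 0 back to 0, so after x the machine is still in 0, and z then leads to the accepting state 1. Hence ppqqpqqq ∈ L(N).

ppqqpqqq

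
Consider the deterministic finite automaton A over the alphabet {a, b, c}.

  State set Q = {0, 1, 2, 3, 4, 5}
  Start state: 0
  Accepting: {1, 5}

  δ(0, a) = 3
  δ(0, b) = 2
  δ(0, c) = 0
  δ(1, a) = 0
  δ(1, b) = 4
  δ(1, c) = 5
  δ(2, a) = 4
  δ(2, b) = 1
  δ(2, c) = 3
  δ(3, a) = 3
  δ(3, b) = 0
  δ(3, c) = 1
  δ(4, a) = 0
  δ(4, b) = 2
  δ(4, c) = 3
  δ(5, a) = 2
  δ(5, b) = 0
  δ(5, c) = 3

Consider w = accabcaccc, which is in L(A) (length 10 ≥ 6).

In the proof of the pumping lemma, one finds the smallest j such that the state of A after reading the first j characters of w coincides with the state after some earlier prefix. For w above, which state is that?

1

Run of A on w = a c c a b c a c c c:
  step 0: 0  (start)
  step 1: 3  (read a: 0→3)
  step 2: 1  (read c: 3→1)
  step 3: 5  (read c: 1→5)
  step 4: 2  (read a: 5→2)
  step 5: 1  (read b: 2→1)   ← first repeat (1 seen earlier)
  step 6: 5  (read c: 1→5)
  step 7: 2  (read a: 5→2)
  step 8: 3  (read c: 2→3)
  step 9: 1  (read c: 3→1)
  step 10: 5  (read c: 1→5)

The earliest repeat is at step j = 5: A is in 1, which it already visited at step i = 2.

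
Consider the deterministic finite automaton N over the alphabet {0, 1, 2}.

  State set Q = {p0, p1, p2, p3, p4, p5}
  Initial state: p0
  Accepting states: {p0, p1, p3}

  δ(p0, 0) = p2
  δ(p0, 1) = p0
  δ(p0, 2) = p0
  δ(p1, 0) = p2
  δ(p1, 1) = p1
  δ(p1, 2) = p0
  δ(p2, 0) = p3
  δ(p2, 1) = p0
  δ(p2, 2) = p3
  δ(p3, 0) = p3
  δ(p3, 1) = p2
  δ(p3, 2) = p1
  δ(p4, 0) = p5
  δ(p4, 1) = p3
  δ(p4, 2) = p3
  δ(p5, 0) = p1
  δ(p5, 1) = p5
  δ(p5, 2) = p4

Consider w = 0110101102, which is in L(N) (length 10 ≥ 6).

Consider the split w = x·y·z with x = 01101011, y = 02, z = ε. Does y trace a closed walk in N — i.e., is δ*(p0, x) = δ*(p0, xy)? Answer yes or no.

no

Run of N on the first 10 characters of w = 0 1 1 0 1 0 1 1 0 2:
  step 0: p0  (start)
  step 1: p2  (read 0: p0→p2)
  step 2: p0  (read 1: p2→p0)
  step 3: p0  (read 1: p0→p0)
  step 4: p2  (read 0: p0→p2)
  step 5: p0  (read 1: p2→p0)
  step 6: p2  (read 0: p0→p2)
  step 7: p0  (read 1: p2→p0)
  step 8: p0  (read 1: p0→p0)
  step 9: p2  (read 0: p0→p2)
  step 10: p3  (read 2: p2→p3)

After x (step 8): p0. After xy (step 10): p3.
They differ (p0 ≠ p3), so y is not a cycle from the state after x; this split is not the one the pumping-lemma construction produces, and pumping y need not keep the string in L(N).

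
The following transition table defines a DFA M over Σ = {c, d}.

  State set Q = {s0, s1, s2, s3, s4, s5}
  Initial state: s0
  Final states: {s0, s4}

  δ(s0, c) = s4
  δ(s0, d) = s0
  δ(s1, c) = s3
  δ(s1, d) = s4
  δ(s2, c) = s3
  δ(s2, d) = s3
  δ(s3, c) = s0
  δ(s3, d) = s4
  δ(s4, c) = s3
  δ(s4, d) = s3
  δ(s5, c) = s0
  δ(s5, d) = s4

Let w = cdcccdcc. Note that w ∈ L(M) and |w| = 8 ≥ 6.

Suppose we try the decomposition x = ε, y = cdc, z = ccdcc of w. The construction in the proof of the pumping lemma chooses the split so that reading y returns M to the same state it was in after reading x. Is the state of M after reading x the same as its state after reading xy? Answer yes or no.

Run of M on the first 3 characters of w = c d c:
  step 0: s0  (start)
  step 1: s4  (read c: s0→s4)
  step 2: s3  (read d: s4→s3)
  step 3: s0  (read c: s3→s0)

After x (step 0): s0. After xy (step 3): s0.
They match, so y = cdc drives M around a cycle from s0 back to itself; pumping y any number of times keeps M in s0 before reading z, and xyⁱz ∈ L(M) for every i ≥ 0.

yes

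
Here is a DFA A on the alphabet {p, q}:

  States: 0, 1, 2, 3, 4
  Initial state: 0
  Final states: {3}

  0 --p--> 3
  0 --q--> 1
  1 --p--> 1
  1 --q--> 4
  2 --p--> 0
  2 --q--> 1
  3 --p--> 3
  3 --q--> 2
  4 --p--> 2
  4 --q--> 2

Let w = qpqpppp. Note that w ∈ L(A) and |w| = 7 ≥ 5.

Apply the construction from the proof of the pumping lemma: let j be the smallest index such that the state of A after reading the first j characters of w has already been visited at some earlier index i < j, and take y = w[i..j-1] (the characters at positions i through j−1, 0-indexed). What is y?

Run of A on w = q p q p p p p:
  step 0: 0  (start)
  step 1: 1  (read q: 0→1)
  step 2: 1  (read p: 1→1)   ← first repeat (1 seen earlier)
  step 3: 4  (read q: 1→4)
  step 4: 2  (read p: 4→2)
  step 5: 0  (read p: 2→0)
  step 6: 3  (read p: 0→3)
  step 7: 3  (read p: 3→3)

So i = 1, j = 2, giving x = w[0:1] = q, y = w[1:2] = p, z = w[2:7] = qpppp.
Check: |xy| = 2 ≤ 5 and |y| = 1 ≥ 1. Reading y takes A from 1 back to 1, so every xyⁱz is accepted.

p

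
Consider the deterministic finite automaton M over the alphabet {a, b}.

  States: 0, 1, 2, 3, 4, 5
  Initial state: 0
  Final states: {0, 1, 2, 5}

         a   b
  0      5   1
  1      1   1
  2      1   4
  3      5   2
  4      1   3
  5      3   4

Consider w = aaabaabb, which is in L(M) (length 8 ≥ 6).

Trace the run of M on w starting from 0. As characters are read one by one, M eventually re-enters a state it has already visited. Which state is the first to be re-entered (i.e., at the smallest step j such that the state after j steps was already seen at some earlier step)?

5

State sequence: 0 -a-> 5 -a-> 3 -a-> 5 -b-> 4 -a-> 1 -a-> 1 -b-> 1 -b-> 1
First repeat at step 3: 5 was already visited.

The earliest repeat is at step j = 3: M is in 5, which it already visited at step i = 1.
The DFA has 6 states, so the proof of the pumping lemma guarantees a repeated state among the first 6+1 visited; the segment between the two visits is the pumpable y.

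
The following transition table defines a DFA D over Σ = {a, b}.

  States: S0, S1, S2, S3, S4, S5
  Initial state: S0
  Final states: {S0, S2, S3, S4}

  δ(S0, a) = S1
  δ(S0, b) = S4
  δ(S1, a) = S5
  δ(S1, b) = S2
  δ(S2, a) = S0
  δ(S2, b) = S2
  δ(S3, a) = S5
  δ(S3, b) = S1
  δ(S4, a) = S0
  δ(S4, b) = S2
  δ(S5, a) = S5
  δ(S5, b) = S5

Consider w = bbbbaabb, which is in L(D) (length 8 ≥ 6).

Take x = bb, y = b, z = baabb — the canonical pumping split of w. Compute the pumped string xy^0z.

bbbaabb

xy⁰z = xz = bb·baabb = bbbaabb.
Reading y = b takes D from S2 back to S2, so after x the machine is still in S2, and z then leads to the accepting state S2. Hence bbbaabb ∈ L(D).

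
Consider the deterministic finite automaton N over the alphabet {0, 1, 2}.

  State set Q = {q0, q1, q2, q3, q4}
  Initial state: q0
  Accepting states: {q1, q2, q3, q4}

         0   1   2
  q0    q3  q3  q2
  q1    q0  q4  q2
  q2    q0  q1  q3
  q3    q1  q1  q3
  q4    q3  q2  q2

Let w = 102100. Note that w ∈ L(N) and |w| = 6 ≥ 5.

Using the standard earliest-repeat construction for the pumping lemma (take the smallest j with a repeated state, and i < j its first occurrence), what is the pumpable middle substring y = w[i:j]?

Run of N on w = 1 0 2 1 0 0:
  step 0: q0  (start)
  step 1: q3  (read 1: q0→q3)
  step 2: q1  (read 0: q3→q1)
  step 3: q2  (read 2: q1→q2)
  step 4: q1  (read 1: q2→q1)   ← first repeat (q1 seen earlier)
  step 5: q0  (read 0: q1→q0)
  step 6: q3  (read 0: q0→q3)

So i = 2, j = 4, giving x = w[0:2] = 10, y = w[2:4] = 21, z = w[4:6] = 00.
Check: |xy| = 4 ≤ 5 and |y| = 2 ≥ 1. Reading y takes N from q1 back to q1, so every xyⁱz is accepted.

21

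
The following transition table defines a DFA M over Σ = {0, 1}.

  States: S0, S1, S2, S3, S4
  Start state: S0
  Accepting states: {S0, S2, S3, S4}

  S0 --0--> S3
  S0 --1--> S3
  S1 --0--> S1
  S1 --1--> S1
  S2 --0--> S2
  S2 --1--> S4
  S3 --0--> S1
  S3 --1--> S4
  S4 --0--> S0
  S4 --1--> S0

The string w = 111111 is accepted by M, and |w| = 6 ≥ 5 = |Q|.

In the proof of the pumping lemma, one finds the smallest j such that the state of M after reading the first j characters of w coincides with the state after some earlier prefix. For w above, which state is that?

S0

Run of M on w = 1 1 1 1 1 1:
  step 0: S0  (start)
  step 1: S3  (read 1: S0→S3)
  step 2: S4  (read 1: S3→S4)
  step 3: S0  (read 1: S4→S0)   ← first repeat (S0 seen earlier)
  step 4: S3  (read 1: S0→S3)
  step 5: S4  (read 1: S3→S4)
  step 6: S0  (read 1: S4→S0)

The earliest repeat is at step j = 3: M is in S0, which it already visited at step i = 0.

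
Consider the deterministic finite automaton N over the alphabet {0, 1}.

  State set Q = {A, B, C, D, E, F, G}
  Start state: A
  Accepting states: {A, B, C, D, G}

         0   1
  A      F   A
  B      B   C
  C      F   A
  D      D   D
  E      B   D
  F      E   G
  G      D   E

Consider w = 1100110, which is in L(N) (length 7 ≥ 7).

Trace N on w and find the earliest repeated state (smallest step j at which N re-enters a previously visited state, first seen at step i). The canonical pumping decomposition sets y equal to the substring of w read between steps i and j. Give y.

State sequence: A -1-> A -1-> A -0-> F -0-> E -1-> D -1-> D -0-> D
First repeat at step 1: A was already visited.

So i = 0, j = 1, giving x = w[0:0] = ε, y = w[0:1] = 1, z = w[1:7] = 100110.
Check: |xy| = 1 ≤ 7 and |y| = 1 ≥ 1. Reading y takes N from A back to A, so every xyⁱz is accepted.

1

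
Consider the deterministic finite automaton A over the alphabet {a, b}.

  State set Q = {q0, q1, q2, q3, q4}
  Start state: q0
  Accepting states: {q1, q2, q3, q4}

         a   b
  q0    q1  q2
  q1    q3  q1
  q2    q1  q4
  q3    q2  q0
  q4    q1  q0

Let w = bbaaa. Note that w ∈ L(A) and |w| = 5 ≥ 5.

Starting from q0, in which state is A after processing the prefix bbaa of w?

Run of A on the first 4 characters of w = b b a a:
  step 0: q0  (start)
  step 1: q2  (read b: q0→q2)
  step 2: q4  (read b: q2→q4)
  step 3: q1  (read a: q4→q1)
  step 4: q3  (read a: q1→q3)

After reading 4 characters, A is in state q3.
(This kind of state-tracing is the core of the pumping-lemma construction: with 5 states, pigeonhole forces a repeat within the first 5 steps.)

q3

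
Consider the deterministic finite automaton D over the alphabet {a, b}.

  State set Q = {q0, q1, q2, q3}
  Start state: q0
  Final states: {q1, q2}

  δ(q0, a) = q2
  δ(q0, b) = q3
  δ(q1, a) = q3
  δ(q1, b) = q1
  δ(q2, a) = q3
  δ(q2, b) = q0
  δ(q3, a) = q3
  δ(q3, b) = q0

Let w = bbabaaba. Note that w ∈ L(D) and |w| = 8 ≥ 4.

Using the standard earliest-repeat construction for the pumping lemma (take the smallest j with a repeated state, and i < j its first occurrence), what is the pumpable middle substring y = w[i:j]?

Run of D on w = b b a b a a b a:
  step 0: q0  (start)
  step 1: q3  (read b: q0→q3)
  step 2: q0  (read b: q3→q0)   ← first repeat (q0 seen earlier)
  step 3: q2  (read a: q0→q2)
  step 4: q0  (read b: q2→q0)
  step 5: q2  (read a: q0→q2)
  step 6: q3  (read a: q2→q3)
  step 7: q0  (read b: q3→q0)
  step 8: q2  (read a: q0→q2)

So i = 0, j = 2, giving x = w[0:0] = ε, y = w[0:2] = bb, z = w[2:8] = abaaba.
Check: |xy| = 2 ≤ 4 and |y| = 2 ≥ 1. Reading y takes D from q0 back to q0, so every xyⁱz is accepted.
Since D has 4 states, any run of length ≥ 4 visits 4+1 states, so by pigeonhole some state repeats within the first 4 steps — that repeat gives the pumpable loop.

bb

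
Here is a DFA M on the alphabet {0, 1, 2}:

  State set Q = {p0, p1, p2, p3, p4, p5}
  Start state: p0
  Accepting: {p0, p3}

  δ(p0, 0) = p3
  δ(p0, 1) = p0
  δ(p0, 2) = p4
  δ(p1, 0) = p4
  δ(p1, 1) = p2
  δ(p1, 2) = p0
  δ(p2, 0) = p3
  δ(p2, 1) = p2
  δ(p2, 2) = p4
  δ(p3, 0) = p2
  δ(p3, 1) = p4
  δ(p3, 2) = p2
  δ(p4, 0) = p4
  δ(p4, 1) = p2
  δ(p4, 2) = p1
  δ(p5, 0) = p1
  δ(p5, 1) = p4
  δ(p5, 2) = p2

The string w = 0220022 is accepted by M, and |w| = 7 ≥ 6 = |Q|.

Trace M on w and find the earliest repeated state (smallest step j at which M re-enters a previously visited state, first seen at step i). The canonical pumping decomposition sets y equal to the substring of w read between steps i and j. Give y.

Run of M on w = 0 2 2 0 0 2 2:
  step 0: p0  (start)
  step 1: p3  (read 0: p0→p3)
  step 2: p2  (read 2: p3→p2)
  step 3: p4  (read 2: p2→p4)
  step 4: p4  (read 0: p4→p4)   ← first repeat (p4 seen earlier)
  step 5: p4  (read 0: p4→p4)
  step 6: p1  (read 2: p4→p1)
  step 7: p0  (read 2: p1→p0)

So i = 3, j = 4, giving x = w[0:3] = 022, y = w[3:4] = 0, z = w[4:7] = 022.
Check: |xy| = 4 ≤ 6 and |y| = 1 ≥ 1. Reading y takes M from p4 back to p4, so every xyⁱz is accepted.
With |Q| = 6, pigeonhole forces a state repeat no later than step 6; the substring read between the first and second visits to that state can be pumped.

0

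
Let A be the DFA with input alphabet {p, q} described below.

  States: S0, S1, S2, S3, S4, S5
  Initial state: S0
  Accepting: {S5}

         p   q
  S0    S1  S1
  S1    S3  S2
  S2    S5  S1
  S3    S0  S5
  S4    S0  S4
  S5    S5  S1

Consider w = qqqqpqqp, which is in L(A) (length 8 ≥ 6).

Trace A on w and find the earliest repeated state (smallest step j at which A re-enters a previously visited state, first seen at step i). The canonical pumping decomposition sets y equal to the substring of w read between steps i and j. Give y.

qq

State sequence: S0 -q-> S1 -q-> S2 -q-> S1 -q-> S2 -p-> S5 -q-> S1 -q-> S2 -p-> S5
First repeat at step 3: S1 was already visited.

So i = 1, j = 3, giving x = w[0:1] = q, y = w[1:3] = qq, z = w[3:8] = qpqqp.
Check: |xy| = 3 ≤ 6 and |y| = 2 ≥ 1. Reading y takes A from S1 back to S1, so every xyⁱz is accepted.
The DFA has 6 states, so the proof of the pumping lemma guarantees a repeated state among the first 6+1 visited; the segment between the two visits is the pumpable y.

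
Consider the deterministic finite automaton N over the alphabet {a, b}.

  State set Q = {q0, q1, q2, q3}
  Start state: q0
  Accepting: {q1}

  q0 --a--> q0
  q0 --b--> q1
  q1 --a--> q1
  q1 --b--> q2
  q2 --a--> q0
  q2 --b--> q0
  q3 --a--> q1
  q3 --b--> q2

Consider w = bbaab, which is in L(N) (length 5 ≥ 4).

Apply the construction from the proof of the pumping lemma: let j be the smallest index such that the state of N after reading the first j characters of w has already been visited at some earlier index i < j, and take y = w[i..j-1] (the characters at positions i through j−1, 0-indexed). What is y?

Run of N on w = b b a a b:
  step 0: q0  (start)
  step 1: q1  (read b: q0→q1)
  step 2: q2  (read b: q1→q2)
  step 3: q0  (read a: q2→q0)   ← first repeat (q0 seen earlier)
  step 4: q0  (read a: q0→q0)
  step 5: q1  (read b: q0→q1)

So i = 0, j = 3, giving x = w[0:0] = ε, y = w[0:3] = bba, z = w[3:5] = ab.
Check: |xy| = 3 ≤ 4 and |y| = 3 ≥ 1. Reading y takes N from q0 back to q0, so every xyⁱz is accepted.

bba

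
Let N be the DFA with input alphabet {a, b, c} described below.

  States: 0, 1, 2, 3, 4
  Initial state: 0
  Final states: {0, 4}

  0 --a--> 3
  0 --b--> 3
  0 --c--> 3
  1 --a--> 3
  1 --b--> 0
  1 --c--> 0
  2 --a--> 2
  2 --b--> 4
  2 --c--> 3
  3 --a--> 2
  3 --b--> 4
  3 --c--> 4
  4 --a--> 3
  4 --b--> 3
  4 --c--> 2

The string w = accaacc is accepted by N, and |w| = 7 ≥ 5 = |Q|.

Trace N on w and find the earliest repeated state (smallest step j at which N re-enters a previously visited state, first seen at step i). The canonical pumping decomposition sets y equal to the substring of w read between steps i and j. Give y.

Run of N on w = a c c a a c c:
  step 0: 0  (start)
  step 1: 3  (read a: 0→3)
  step 2: 4  (read c: 3→4)
  step 3: 2  (read c: 4→2)
  step 4: 2  (read a: 2→2)   ← first repeat (2 seen earlier)
  step 5: 2  (read a: 2→2)
  step 6: 3  (read c: 2→3)
  step 7: 4  (read c: 3→4)

So i = 3, j = 4, giving x = w[0:3] = acc, y = w[3:4] = a, z = w[4:7] = acc.
Check: |xy| = 4 ≤ 5 and |y| = 1 ≥ 1. Reading y takes N from 2 back to 2, so every xyⁱz is accepted.

a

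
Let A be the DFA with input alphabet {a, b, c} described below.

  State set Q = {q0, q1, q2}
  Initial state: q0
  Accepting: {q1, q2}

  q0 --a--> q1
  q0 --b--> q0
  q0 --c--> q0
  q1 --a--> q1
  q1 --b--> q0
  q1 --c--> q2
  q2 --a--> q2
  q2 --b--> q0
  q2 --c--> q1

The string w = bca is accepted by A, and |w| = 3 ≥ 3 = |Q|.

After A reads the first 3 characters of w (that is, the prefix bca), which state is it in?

q1

Run of A on the first 3 characters of w = b c a:
  step 0: q0  (start)
  step 1: q0  (read b: q0→q0)
  step 2: q0  (read c: q0→q0)
  step 3: q1  (read a: q0→q1)

After reading 3 characters, A is in state q1.
(This kind of state-tracing is the core of the pumping-lemma construction: with 3 states, pigeonhole forces a repeat within the first 3 steps.)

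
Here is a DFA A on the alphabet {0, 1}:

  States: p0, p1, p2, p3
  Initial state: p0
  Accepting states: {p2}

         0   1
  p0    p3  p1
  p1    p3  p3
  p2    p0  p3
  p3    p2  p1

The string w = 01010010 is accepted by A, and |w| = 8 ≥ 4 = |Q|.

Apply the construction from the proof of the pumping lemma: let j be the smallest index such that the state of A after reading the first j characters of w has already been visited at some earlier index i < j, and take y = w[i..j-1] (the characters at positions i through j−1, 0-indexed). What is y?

10

State sequence: p0 -0-> p3 -1-> p1 -0-> p3 -1-> p1 -0-> p3 -0-> p2 -1-> p3 -0-> p2
First repeat at step 3: p3 was already visited.

So i = 1, j = 3, giving x = w[0:1] = 0, y = w[1:3] = 10, z = w[3:8] = 10010.
Check: |xy| = 3 ≤ 4 and |y| = 2 ≥ 1. Reading y takes A from p3 back to p3, so every xyⁱz is accepted.
Pumping length from the standard proof: p = 4 (the number of states). The repeated state found above gives |xy| = j ≤ 4 and |y| = j − i ≥ 1.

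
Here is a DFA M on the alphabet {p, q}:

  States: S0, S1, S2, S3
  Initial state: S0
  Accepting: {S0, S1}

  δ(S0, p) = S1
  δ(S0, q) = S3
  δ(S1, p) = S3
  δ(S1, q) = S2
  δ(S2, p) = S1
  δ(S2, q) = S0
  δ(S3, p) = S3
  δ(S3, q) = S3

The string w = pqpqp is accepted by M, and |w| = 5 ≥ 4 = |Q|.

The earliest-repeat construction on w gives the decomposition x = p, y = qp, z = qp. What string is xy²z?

xy^2z = p·qp·qp·qp = pqpqpqp.
Reading y = qp takes M from S1 back to S1, so after x·y·y the machine is still in S1, and z then leads to the accepting state S1. Hence pqpqpqp ∈ L(M).

pqpqpqp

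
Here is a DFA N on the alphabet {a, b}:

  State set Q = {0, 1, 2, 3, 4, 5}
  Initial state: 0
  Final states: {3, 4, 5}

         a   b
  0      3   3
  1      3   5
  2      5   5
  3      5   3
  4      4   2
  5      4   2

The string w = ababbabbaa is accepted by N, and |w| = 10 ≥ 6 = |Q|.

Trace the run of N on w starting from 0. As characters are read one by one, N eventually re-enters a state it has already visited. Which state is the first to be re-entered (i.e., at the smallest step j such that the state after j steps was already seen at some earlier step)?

Run of N on w = a b a b b a b b a a:
  step 0: 0  (start)
  step 1: 3  (read a: 0→3)
  step 2: 3  (read b: 3→3)   ← first repeat (3 seen earlier)
  step 3: 5  (read a: 3→5)
  step 4: 2  (read b: 5→2)
  step 5: 5  (read b: 2→5)
  step 6: 4  (read a: 5→4)
  step 7: 2  (read b: 4→2)
  step 8: 5  (read b: 2→5)
  step 9: 4  (read a: 5→4)
  step 10: 4  (read a: 4→4)

The earliest repeat is at step j = 2: N is in 3, which it already visited at step i = 1.
With |Q| = 6, pigeonhole forces a state repeat no later than step 6; the substring read between the first and second visits to that state can be pumped.

3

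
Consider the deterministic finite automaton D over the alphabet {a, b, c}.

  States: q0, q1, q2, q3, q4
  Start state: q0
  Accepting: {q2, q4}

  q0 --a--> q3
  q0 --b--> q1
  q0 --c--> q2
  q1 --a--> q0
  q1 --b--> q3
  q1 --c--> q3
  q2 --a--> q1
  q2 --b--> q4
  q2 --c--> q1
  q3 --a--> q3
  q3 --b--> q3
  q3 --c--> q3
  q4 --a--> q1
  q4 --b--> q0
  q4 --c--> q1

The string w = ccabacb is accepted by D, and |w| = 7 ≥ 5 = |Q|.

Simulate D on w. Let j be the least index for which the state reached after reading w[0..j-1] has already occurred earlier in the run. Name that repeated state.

q0

Run of D on w = c c a b a c b:
  step 0: q0  (start)
  step 1: q2  (read c: q0→q2)
  step 2: q1  (read c: q2→q1)
  step 3: q0  (read a: q1→q0)   ← first repeat (q0 seen earlier)
  step 4: q1  (read b: q0→q1)
  step 5: q0  (read a: q1→q0)
  step 6: q2  (read c: q0→q2)
  step 7: q4  (read b: q2→q4)

The earliest repeat is at step j = 3: D is in q0, which it already visited at step i = 0.
Pumping length from the standard proof: p = 5 (the number of states). The repeated state found above gives |xy| = j ≤ 5 and |y| = j − i ≥ 1.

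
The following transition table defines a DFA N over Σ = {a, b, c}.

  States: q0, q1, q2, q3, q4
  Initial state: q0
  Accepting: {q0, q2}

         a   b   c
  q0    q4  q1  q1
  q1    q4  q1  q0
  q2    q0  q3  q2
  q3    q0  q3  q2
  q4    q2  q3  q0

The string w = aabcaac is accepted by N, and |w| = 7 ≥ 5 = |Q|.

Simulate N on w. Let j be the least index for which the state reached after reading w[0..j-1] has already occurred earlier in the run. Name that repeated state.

Run of N on w = a a b c a a c:
  step 0: q0  (start)
  step 1: q4  (read a: q0→q4)
  step 2: q2  (read a: q4→q2)
  step 3: q3  (read b: q2→q3)
  step 4: q2  (read c: q3→q2)   ← first repeat (q2 seen earlier)
  step 5: q0  (read a: q2→q0)
  step 6: q4  (read a: q0→q4)
  step 7: q0  (read c: q4→q0)

The earliest repeat is at step j = 4: N is in q2, which it already visited at step i = 2.
Since N has 5 states, any run of length ≥ 5 visits 5+1 states, so by pigeonhole some state repeats within the first 5 steps — that repeat gives the pumpable loop.

q2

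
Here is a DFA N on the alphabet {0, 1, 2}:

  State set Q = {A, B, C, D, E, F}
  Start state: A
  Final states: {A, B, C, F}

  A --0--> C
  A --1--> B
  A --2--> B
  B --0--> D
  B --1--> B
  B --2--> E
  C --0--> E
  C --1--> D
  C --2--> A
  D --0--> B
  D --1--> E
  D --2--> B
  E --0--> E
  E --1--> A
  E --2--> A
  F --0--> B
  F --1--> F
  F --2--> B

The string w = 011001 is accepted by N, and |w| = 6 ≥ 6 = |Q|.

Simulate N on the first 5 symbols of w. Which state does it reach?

Run of N on the first 5 characters of w = 0 1 1 0 0:
  step 0: A  (start)
  step 1: C  (read 0: A→C)
  step 2: D  (read 1: C→D)
  step 3: E  (read 1: D→E)
  step 4: E  (read 0: E→E)
  step 5: E  (read 0: E→E)

After reading 5 characters, N is in state E.

E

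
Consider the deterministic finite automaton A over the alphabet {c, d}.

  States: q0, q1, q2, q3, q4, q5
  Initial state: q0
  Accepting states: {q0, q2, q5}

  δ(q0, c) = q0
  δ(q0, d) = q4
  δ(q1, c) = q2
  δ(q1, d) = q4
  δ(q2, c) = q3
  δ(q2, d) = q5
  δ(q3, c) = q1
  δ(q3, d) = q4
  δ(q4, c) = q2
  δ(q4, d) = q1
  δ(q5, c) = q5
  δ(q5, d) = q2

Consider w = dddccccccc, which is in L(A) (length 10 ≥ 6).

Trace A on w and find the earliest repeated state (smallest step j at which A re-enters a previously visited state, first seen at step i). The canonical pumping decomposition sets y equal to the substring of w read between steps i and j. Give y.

dd

State sequence: q0 -d-> q4 -d-> q1 -d-> q4 -c-> q2 -c-> q3 -c-> q1 -c-> q2 -c-> q3 -c-> q1 -c-> q2
First repeat at step 3: q4 was already visited.

So i = 1, j = 3, giving x = w[0:1] = d, y = w[1:3] = dd, z = w[3:10] = ccccccc.
Check: |xy| = 3 ≤ 6 and |y| = 2 ≥ 1. Reading y takes A from q4 back to q4, so every xyⁱz is accepted.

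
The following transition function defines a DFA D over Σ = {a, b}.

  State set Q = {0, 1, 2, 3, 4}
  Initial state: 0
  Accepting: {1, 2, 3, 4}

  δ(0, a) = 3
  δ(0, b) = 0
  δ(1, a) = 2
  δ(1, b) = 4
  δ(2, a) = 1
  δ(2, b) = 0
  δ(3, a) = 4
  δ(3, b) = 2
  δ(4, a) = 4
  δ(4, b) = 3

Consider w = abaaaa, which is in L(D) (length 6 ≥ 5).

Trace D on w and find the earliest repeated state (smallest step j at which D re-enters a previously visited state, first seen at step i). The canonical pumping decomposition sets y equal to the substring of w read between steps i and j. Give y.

aa

State sequence: 0 -a-> 3 -b-> 2 -a-> 1 -a-> 2 -a-> 1 -a-> 2
First repeat at step 4: 2 was already visited.

So i = 2, j = 4, giving x = w[0:2] = ab, y = w[2:4] = aa, z = w[4:6] = aa.
Check: |xy| = 4 ≤ 5 and |y| = 2 ≥ 1. Reading y takes D from 2 back to 2, so every xyⁱz is accepted.
Since D has 5 states, any run of length ≥ 5 visits 5+1 states, so by pigeonhole some state repeats within the first 5 steps — that repeat gives the pumpable loop.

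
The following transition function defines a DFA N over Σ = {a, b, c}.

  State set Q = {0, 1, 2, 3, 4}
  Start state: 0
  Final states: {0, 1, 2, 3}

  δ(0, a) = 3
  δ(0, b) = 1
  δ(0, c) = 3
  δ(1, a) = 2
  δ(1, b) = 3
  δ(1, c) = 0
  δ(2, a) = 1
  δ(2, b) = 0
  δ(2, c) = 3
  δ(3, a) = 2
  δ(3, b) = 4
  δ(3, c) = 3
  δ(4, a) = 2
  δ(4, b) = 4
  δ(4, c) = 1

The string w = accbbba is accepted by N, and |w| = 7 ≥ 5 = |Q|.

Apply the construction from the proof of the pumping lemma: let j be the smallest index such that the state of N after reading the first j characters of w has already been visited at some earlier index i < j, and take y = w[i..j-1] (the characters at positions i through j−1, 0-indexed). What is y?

State sequence: 0 -a-> 3 -c-> 3 -c-> 3 -b-> 4 -b-> 4 -b-> 4 -a-> 2
First repeat at step 2: 3 was already visited.

So i = 1, j = 2, giving x = w[0:1] = a, y = w[1:2] = c, z = w[2:7] = cbbba.
Check: |xy| = 2 ≤ 5 and |y| = 1 ≥ 1. Reading y takes N from 3 back to 3, so every xyⁱz is accepted.
Pumping length from the standard proof: p = 5 (the number of states). The repeated state found above gives |xy| = j ≤ 5 and |y| = j − i ≥ 1.

c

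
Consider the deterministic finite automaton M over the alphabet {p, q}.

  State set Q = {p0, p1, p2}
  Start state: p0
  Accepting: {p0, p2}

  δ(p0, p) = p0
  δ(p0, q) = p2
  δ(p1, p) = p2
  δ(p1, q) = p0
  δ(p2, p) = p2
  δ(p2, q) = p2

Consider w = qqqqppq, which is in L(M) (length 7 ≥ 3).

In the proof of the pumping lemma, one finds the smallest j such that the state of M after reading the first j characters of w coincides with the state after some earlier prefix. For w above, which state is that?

State sequence: p0 -q-> p2 -q-> p2 -q-> p2 -q-> p2 -p-> p2 -p-> p2 -q-> p2
First repeat at step 2: p2 was already visited.

The earliest repeat is at step j = 2: M is in p2, which it already visited at step i = 1.

p2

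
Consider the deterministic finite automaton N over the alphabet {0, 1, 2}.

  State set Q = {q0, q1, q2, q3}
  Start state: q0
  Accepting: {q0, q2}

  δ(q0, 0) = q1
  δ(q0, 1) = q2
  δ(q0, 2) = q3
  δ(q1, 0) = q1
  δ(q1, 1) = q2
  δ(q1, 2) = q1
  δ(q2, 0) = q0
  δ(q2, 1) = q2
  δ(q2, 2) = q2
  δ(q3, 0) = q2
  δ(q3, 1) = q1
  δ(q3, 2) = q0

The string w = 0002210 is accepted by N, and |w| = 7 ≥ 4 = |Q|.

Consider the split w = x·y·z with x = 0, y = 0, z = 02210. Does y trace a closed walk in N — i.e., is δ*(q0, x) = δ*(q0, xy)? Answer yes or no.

yes

State sequence: q0 -0-> q1 -0-> q1

After x (step 1): q1. After xy (step 2): q1.
They match, so y = 0 drives N around a cycle from q1 back to itself; pumping y any number of times keeps N in q1 before reading z, and xyⁱz ∈ L(N) for every i ≥ 0.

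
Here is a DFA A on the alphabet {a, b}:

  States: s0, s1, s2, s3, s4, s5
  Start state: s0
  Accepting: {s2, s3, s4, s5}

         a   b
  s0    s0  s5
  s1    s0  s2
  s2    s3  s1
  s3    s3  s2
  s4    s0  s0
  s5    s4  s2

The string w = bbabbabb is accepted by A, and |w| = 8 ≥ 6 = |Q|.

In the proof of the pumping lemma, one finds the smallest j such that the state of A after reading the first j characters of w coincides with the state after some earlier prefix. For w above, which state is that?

Run of A on w = b b a b b a b b:
  step 0: s0  (start)
  step 1: s5  (read b: s0→s5)
  step 2: s2  (read b: s5→s2)
  step 3: s3  (read a: s2→s3)
  step 4: s2  (read b: s3→s2)   ← first repeat (s2 seen earlier)
  step 5: s1  (read b: s2→s1)
  step 6: s0  (read a: s1→s0)
  step 7: s5  (read b: s0→s5)
  step 8: s2  (read b: s5→s2)

The earliest repeat is at step j = 4: A is in s2, which it already visited at step i = 2.

s2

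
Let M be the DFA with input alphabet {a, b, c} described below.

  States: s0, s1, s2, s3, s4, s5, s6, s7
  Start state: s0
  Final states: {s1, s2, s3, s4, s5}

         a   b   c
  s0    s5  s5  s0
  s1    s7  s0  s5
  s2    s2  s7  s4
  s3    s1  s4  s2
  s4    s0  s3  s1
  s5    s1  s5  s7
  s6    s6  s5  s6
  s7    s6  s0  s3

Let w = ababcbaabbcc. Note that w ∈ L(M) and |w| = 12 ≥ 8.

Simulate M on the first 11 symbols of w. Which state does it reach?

Run of M on the first 11 characters of w = a b a b c b a a b b c:
  step 0: s0  (start)
  step 1: s5  (read a: s0→s5)
  step 2: s5  (read b: s5→s5)
  step 3: s1  (read a: s5→s1)
  step 4: s0  (read b: s1→s0)
  step 5: s0  (read c: s0→s0)
  step 6: s5  (read b: s0→s5)
  step 7: s1  (read a: s5→s1)
  step 8: s7  (read a: s1→s7)
  step 9: s0  (read b: s7→s0)
  step 10: s5  (read b: s0→s5)
  step 11: s7  (read c: s5→s7)

After reading 11 characters, M is in state s7.
(This kind of state-tracing is the core of the pumping-lemma construction: with 8 states, pigeonhole forces a repeat within the first 8 steps.)

s7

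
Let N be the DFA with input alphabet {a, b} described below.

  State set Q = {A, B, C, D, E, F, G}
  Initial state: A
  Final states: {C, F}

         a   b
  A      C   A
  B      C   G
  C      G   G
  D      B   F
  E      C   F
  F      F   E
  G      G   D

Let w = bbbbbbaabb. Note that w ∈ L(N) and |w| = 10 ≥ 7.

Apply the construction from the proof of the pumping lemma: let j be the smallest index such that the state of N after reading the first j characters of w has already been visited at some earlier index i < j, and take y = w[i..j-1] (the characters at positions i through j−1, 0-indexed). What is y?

b

Run of N on w = b b b b b b a a b b:
  step 0: A  (start)
  step 1: A  (read b: A→A)   ← first repeat (A seen earlier)
  step 2: A  (read b: A→A)
  step 3: A  (read b: A→A)
  step 4: A  (read b: A→A)
  step 5: A  (read b: A→A)
  step 6: A  (read b: A→A)
  step 7: C  (read a: A→C)
  step 8: G  (read a: C→G)
  step 9: D  (read b: G→D)
  step 10: F  (read b: D→F)

So i = 0, j = 1, giving x = w[0:0] = ε, y = w[0:1] = b, z = w[1:10] = bbbbbaabb.
Check: |xy| = 1 ≤ 7 and |y| = 1 ≥ 1. Reading y takes N from A back to A, so every xyⁱz is accepted.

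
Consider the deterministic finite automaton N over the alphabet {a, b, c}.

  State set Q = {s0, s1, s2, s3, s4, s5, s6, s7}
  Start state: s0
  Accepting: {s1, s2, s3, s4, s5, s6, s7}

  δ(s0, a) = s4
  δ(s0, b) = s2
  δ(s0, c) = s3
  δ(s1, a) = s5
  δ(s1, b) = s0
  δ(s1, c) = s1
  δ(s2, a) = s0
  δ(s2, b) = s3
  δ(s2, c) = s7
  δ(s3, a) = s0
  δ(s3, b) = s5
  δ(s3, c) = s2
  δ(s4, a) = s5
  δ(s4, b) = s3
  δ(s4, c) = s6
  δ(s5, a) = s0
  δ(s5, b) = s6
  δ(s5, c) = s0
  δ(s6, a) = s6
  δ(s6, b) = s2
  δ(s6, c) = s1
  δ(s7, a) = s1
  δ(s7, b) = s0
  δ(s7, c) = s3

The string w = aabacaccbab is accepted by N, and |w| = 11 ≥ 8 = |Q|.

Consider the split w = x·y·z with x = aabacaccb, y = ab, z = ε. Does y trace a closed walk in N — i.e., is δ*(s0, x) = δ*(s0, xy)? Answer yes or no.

no

Run of N on the first 11 characters of w = a a b a c a c c b a b:
  step 0: s0  (start)
  step 1: s4  (read a: s0→s4)
  step 2: s5  (read a: s4→s5)
  step 3: s6  (read b: s5→s6)
  step 4: s6  (read a: s6→s6)
  step 5: s1  (read c: s6→s1)
  step 6: s5  (read a: s1→s5)
  step 7: s0  (read c: s5→s0)
  step 8: s3  (read c: s0→s3)
  step 9: s5  (read b: s3→s5)
  step 10: s0  (read a: s5→s0)
  step 11: s2  (read b: s0→s2)

After x (step 9): s5. After xy (step 11): s2.
They differ (s5 ≠ s2), so y is not a cycle from the state after x; this split is not the one the pumping-lemma construction produces, and pumping y need not keep the string in L(N).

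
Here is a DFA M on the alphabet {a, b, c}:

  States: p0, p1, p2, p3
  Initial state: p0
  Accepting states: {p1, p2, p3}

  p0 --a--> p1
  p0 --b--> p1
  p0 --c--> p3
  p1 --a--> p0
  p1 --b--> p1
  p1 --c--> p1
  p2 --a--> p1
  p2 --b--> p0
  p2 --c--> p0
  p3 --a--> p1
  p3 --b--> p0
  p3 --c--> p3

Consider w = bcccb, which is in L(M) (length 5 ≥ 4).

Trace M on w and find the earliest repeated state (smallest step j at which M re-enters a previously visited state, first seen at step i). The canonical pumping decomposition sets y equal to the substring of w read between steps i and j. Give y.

c

State sequence: p0 -b-> p1 -c-> p1 -c-> p1 -c-> p1 -b-> p1
First repeat at step 2: p1 was already visited.

So i = 1, j = 2, giving x = w[0:1] = b, y = w[1:2] = c, z = w[2:5] = ccb.
Check: |xy| = 2 ≤ 4 and |y| = 1 ≥ 1. Reading y takes M from p1 back to p1, so every xyⁱz is accepted.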